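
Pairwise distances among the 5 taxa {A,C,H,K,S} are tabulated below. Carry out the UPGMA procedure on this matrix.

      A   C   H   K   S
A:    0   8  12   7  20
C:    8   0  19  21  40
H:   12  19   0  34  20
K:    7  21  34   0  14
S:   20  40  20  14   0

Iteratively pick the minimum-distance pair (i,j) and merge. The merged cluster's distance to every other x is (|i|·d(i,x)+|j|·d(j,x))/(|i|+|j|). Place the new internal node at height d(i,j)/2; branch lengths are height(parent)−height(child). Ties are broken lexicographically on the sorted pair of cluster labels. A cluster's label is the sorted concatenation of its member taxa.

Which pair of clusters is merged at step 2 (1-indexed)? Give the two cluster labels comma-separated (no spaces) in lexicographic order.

AK,C

iteration 1: select A,K (d=7); attach at lengths (7/2, 7/2); label the merged cluster AK
  updated: d(AK,C)=29/2, d(AK,H)=23, d(AK,S)=17
iteration 2: select AK,C (d=29/2); attach at lengths (15/4, 29/4); label the merged cluster ACK
  updated: d(ACK,H)=65/3, d(ACK,S)=74/3
iteration 3: select H,S (d=20); attach at lengths (10, 10); label the merged cluster HS
  updated: d(ACK,HS)=139/6
iteration 4: select ACK,HS (d=139/6); attach at lengths (13/3, 19/12); label the merged cluster ACHKS
final tree: (((A:7/2,K:7/2):15/4,C:29/4):13/3,(H:10,S:10):19/12)
total length: 527/12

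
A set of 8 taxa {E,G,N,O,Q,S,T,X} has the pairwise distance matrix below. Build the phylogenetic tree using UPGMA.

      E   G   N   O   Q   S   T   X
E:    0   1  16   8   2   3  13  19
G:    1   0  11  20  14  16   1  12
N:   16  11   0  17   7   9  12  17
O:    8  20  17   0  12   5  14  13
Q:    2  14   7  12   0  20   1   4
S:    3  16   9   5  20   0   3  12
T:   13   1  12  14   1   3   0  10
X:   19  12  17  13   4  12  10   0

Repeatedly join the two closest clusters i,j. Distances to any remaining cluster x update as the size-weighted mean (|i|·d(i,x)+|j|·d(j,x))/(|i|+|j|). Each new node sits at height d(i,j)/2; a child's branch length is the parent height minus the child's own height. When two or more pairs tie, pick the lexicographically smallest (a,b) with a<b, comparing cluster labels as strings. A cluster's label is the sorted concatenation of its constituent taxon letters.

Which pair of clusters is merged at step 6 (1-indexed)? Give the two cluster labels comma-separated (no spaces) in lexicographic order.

EGQTX,OS

1. join E+G (d=1) ⇒ EG; edges |E|=1/2, |G|=1/2
  updated: d(EG,N)=27/2, d(EG,O)=14, d(EG,Q)=8, d(EG,S)=19/2, d(EG,T)=7, d(EG,X)=31/2
2. join Q+T (d=1) ⇒ QT; edges |Q|=1/2, |T|=1/2
  updated: d(EG,QT)=15/2, d(N,QT)=19/2, d(O,QT)=13, d(QT,S)=23/2, d(QT,X)=7
3. join O+S (d=5) ⇒ OS; edges |O|=5/2, |S|=5/2
  updated: d(EG,OS)=47/4, d(N,OS)=13, d(OS,QT)=49/4, d(OS,X)=25/2
4. join QT+X (d=7) ⇒ QTX; edges |QT|=3, |X|=7/2
  updated: d(EG,QTX)=61/6, d(N,QTX)=12, d(OS,QTX)=37/3
5. join EG+QTX (d=61/6) ⇒ EGQTX; edges |EG|=55/12, |QTX|=19/12
  updated: d(EGQTX,N)=63/5, d(EGQTX,OS)=121/10
6. join EGQTX+OS (d=121/10) ⇒ EGOQSTX; edges |EGQTX|=29/30, |OS|=71/20
  updated: d(EGOQSTX,N)=89/7
7. join EGOQSTX+N (d=89/7) ⇒ EGNOQSTX; edges |EGOQSTX|=43/140, |N|=89/14
final tree: ((((E:1/2,G:1/2):55/12,((Q:1/2,T:1/2):3,X:7/2):19/12):29/30,(O:5/2,S:5/2):71/20):43/140,N:89/14)
total length: 3239/105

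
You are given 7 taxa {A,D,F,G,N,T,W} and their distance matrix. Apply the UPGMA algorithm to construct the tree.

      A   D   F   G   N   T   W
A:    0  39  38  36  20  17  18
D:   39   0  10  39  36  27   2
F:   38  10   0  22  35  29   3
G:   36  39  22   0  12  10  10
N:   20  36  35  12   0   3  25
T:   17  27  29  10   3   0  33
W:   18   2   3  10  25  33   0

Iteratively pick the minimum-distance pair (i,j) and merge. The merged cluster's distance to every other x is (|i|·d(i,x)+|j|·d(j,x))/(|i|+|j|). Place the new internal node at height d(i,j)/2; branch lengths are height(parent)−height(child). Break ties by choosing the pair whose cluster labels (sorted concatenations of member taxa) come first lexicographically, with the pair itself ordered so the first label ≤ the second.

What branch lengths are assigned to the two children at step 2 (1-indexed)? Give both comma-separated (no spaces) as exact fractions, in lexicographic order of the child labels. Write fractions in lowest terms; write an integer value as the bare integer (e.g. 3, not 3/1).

3/2,3/2

1. join D+W (d=2) ⇒ DW; edges |D|=1, |W|=1
  updated: d(A,DW)=57/2, d(DW,F)=13/2, d(DW,G)=49/2, d(DW,N)=61/2, d(DW,T)=30
2. join N+T (d=3) ⇒ NT; edges |N|=3/2, |T|=3/2
  updated: d(A,NT)=37/2, d(DW,NT)=121/4, d(F,NT)=32, d(G,NT)=11
3. join DW+F (d=13/2) ⇒ DFW; edges |DW|=9/4, |F|=13/4
  updated: d(A,DFW)=95/3, d(DFW,G)=71/3, d(DFW,NT)=185/6
4. join G+NT (d=11) ⇒ GNT; edges |G|=11/2, |NT|=4
  updated: d(A,GNT)=73/3, d(DFW,GNT)=256/9
5. join A+GNT (d=73/3) ⇒ AGNT; edges |A|=73/6, |GNT|=20/3
  updated: d(AGNT,DFW)=117/4
6. join AGNT+DFW (d=117/4) ⇒ ADFGNTW; edges |AGNT|=59/24, |DFW|=91/8
final tree: ((A:73/6,(G:11/2,(N:3/2,T:3/2):4):20/3):59/24,((D:1,W:1):9/4,F:13/4):91/8)
total length: 158/3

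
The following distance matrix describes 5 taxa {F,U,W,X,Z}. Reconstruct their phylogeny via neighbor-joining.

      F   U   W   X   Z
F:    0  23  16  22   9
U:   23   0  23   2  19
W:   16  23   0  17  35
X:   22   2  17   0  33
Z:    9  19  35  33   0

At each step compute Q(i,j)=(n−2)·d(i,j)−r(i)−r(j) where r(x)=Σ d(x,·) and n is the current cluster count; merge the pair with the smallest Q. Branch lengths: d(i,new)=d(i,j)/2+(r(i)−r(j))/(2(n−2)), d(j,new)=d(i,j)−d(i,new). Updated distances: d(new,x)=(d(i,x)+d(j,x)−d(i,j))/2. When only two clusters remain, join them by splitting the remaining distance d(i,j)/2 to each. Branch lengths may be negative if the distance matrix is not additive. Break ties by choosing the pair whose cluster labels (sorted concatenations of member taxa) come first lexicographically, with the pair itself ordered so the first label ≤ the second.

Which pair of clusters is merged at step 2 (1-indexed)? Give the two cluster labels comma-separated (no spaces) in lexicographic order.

1. join F+Z (d=9, Q=-139) ⇒ FZ; edges |F|=1/6, |Z|=53/6
  updated: d(FZ,U)=33/2, d(FZ,W)=21, d(FZ,X)=23
2. join FZ+W (d=21, Q=-159/2) ⇒ FWZ; edges |FZ|=83/8, |W|=85/8
  updated: d(FWZ,U)=37/4, d(FWZ,X)=19/2
3. join FWZ+U (d=37/4, Q=-83/4) ⇒ FUWZ; edges |FWZ|=67/8, |U|=7/8
  updated: d(FUWZ,X)=9/8
4. join FUWZ+X (d=9/8) ⇒ FUWXZ; edges |FUWZ|=9/16, |X|=9/16
final tree: ((((F:1/6,Z:53/6):83/8,W:85/8):67/8,U:7/8):9/16,X:9/16)
total length: 323/8

FZ,W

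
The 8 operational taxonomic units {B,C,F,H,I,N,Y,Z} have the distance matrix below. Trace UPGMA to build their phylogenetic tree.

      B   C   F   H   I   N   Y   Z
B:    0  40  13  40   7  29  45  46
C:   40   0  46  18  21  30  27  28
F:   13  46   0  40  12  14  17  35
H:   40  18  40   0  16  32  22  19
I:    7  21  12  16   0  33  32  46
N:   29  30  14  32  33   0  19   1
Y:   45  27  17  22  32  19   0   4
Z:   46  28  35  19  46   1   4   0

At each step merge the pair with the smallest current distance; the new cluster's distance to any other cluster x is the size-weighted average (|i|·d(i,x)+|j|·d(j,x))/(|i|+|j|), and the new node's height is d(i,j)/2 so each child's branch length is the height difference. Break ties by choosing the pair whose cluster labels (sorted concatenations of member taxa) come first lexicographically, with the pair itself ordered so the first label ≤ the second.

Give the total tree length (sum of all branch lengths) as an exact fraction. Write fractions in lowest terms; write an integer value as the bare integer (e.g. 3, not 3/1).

143/2

step 1: merge (N,Z) at d=1; branch lengths N→1/2, Z→1/2; new cluster NZ
  updated: d(B,NZ)=75/2, d(C,NZ)=29, d(F,NZ)=49/2, d(H,NZ)=51/2, d(I,NZ)=79/2, d(NZ,Y)=23/2
step 2: merge (B,I) at d=7; branch lengths B→7/2, I→7/2; new cluster BI
  updated: d(BI,C)=61/2, d(BI,F)=25/2, d(BI,H)=28, d(BI,NZ)=77/2, d(BI,Y)=77/2
step 3: merge (NZ,Y) at d=23/2; branch lengths NZ→21/4, Y→23/4; new cluster NYZ
  updated: d(BI,NYZ)=77/2, d(C,NYZ)=85/3, d(F,NYZ)=22, d(H,NYZ)=73/3
step 4: merge (BI,F) at d=25/2; branch lengths BI→11/4, F→25/4; new cluster BFI
  updated: d(BFI,C)=107/3, d(BFI,H)=32, d(BFI,NYZ)=33
step 5: merge (C,H) at d=18; branch lengths C→9, H→9; new cluster CH
  updated: d(BFI,CH)=203/6, d(CH,NYZ)=79/3
step 6: merge (CH,NYZ) at d=79/3; branch lengths CH→25/6, NYZ→89/12; new cluster CHNYZ
  updated: d(BFI,CHNYZ)=100/3
step 7: merge (BFI,CHNYZ) at d=100/3; branch lengths BFI→125/12, CHNYZ→7/2; new cluster BCFHINYZ
final tree: (((B:7/2,I:7/2):11/4,F:25/4):125/12,((C:9,H:9):25/6,((N:1/2,Z:1/2):21/4,Y:23/4):89/12):7/2)
total length: 143/2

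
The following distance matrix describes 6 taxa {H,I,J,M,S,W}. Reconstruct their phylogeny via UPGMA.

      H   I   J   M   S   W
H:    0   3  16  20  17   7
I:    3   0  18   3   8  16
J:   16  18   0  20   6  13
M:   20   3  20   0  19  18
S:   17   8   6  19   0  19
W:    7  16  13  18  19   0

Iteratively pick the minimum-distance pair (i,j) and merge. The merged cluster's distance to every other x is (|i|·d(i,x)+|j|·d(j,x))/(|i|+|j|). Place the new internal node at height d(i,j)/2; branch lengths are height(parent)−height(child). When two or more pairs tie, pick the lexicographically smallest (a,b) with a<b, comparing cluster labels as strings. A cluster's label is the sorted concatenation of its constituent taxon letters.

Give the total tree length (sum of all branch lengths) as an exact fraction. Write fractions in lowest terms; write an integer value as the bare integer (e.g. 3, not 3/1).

100/3

iteration 1: select H,I (d=3); attach at lengths (3/2, 3/2); label the merged cluster HI
  updated: d(HI,J)=17, d(HI,M)=23/2, d(HI,S)=25/2, d(HI,W)=23/2
iteration 2: select J,S (d=6); attach at lengths (3, 3); label the merged cluster JS
  updated: d(HI,JS)=59/4, d(JS,M)=39/2, d(JS,W)=16
iteration 3: select HI,M (d=23/2); attach at lengths (17/4, 23/4); label the merged cluster HIM
  updated: d(HIM,JS)=49/3, d(HIM,W)=41/3
iteration 4: select HIM,W (d=41/3); attach at lengths (13/12, 41/6); label the merged cluster HIMW
  updated: d(HIMW,JS)=65/4
iteration 5: select HIMW,JS (d=65/4); attach at lengths (31/24, 41/8); label the merged cluster HIJMSW
final tree: ((((H:3/2,I:3/2):17/4,M:23/4):13/12,W:41/6):31/24,(J:3,S:3):41/8)
total length: 100/3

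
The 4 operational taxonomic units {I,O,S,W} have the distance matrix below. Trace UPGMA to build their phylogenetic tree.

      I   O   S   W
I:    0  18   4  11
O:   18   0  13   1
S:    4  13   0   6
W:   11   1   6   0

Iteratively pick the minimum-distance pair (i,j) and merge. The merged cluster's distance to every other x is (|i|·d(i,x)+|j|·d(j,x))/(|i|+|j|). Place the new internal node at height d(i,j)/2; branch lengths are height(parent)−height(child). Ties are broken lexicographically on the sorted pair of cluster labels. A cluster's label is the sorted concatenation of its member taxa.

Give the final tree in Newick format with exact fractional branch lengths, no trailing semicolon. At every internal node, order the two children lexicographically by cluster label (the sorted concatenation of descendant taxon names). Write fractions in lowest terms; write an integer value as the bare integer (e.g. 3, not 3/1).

((I:2,S:2):4,(O:1/2,W:1/2):11/2)

step 1: merge (O,W) at d=1; branch lengths O→1/2, W→1/2; new cluster OW
  updated: d(I,OW)=29/2, d(OW,S)=19/2
step 2: merge (I,S) at d=4; branch lengths I→2, S→2; new cluster IS
  updated: d(IS,OW)=12
step 3: merge (IS,OW) at d=12; branch lengths IS→4, OW→11/2; new cluster IOSW
final tree: ((I:2,S:2):4,(O:1/2,W:1/2):11/2)
total length: 29/2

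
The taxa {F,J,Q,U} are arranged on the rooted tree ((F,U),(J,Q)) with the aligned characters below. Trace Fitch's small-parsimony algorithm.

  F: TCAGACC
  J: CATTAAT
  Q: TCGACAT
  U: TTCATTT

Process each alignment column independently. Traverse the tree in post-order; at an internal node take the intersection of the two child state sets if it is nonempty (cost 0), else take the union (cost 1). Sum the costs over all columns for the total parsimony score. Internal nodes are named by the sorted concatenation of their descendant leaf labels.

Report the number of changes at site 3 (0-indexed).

2

[col 0] FU: children F:{T}, U:{T} ∩→ {T}; cost 0
[col 0] JQ: children J:{C}, Q:{T} ∪→ {C,T}; cost 1
[col 0] FJQU: children FU:{T}, JQ:{C,T} ∩→ {T}; cost 0
[col 1] FU: children F:{C}, U:{T} ∪→ {C,T}; cost 1
[col 1] JQ: children J:{A}, Q:{C} ∪→ {A,C}; cost 1
[col 1] FJQU: children FU:{C,T}, JQ:{A,C} ∩→ {C}; cost 0
[col 2] FU: children F:{A}, U:{C} ∪→ {A,C}; cost 1
[col 2] JQ: children J:{T}, Q:{G} ∪→ {G,T}; cost 1
[col 2] FJQU: children FU:{A,C}, JQ:{G,T} ∪→ {A,C,G,T}; cost 1
[col 3] FU: children F:{G}, U:{A} ∪→ {A,G}; cost 1
[col 3] JQ: children J:{T}, Q:{A} ∪→ {A,T}; cost 1
[col 3] FJQU: children FU:{A,G}, JQ:{A,T} ∩→ {A}; cost 0
[col 4] FU: children F:{A}, U:{T} ∪→ {A,T}; cost 1
[col 4] JQ: children J:{A}, Q:{C} ∪→ {A,C}; cost 1
[col 4] FJQU: children FU:{A,T}, JQ:{A,C} ∩→ {A}; cost 0
[col 5] FU: children F:{C}, U:{T} ∪→ {C,T}; cost 1
[col 5] JQ: children J:{A}, Q:{A} ∩→ {A}; cost 0
[col 5] FJQU: children FU:{C,T}, JQ:{A} ∪→ {A,C,T}; cost 1
[col 6] FU: children F:{C}, U:{T} ∪→ {C,T}; cost 1
[col 6] JQ: children J:{T}, Q:{T} ∩→ {T}; cost 0
[col 6] FJQU: children FU:{C,T}, JQ:{T} ∩→ {T}; cost 0
per-site changes: [1, 2, 3, 2, 2, 2, 1]; total = 13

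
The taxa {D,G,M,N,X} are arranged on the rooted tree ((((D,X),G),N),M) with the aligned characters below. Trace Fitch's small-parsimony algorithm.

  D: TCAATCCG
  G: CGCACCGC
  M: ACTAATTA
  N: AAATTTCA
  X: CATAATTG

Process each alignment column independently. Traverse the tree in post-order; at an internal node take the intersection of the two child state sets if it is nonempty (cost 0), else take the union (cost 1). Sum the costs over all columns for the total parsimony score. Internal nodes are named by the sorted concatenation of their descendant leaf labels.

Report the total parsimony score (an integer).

19

[col 0] DX: children D:{T}, X:{C} ∪→ {C,T}; cost 1
[col 0] DGX: children DX:{C,T}, G:{C} ∩→ {C}; cost 0
[col 0] DGNX: children DGX:{C}, N:{A} ∪→ {A,C}; cost 1
[col 0] DGMNX: children DGNX:{A,C}, M:{A} ∩→ {A}; cost 0
[col 1] DX: children D:{C}, X:{A} ∪→ {A,C}; cost 1
[col 1] DGX: children DX:{A,C}, G:{G} ∪→ {A,C,G}; cost 1
[col 1] DGNX: children DGX:{A,C,G}, N:{A} ∩→ {A}; cost 0
[col 1] DGMNX: children DGNX:{A}, M:{C} ∪→ {A,C}; cost 1
[col 2] DX: children D:{A}, X:{T} ∪→ {A,T}; cost 1
[col 2] DGX: children DX:{A,T}, G:{C} ∪→ {A,C,T}; cost 1
[col 2] DGNX: children DGX:{A,C,T}, N:{A} ∩→ {A}; cost 0
[col 2] DGMNX: children DGNX:{A}, M:{T} ∪→ {A,T}; cost 1
[col 3] DX: children D:{A}, X:{A} ∩→ {A}; cost 0
[col 3] DGX: children DX:{A}, G:{A} ∩→ {A}; cost 0
[col 3] DGNX: children DGX:{A}, N:{T} ∪→ {A,T}; cost 1
[col 3] DGMNX: children DGNX:{A,T}, M:{A} ∩→ {A}; cost 0
[col 4] DX: children D:{T}, X:{A} ∪→ {A,T}; cost 1
[col 4] DGX: children DX:{A,T}, G:{C} ∪→ {A,C,T}; cost 1
[col 4] DGNX: children DGX:{A,C,T}, N:{T} ∩→ {T}; cost 0
[col 4] DGMNX: children DGNX:{T}, M:{A} ∪→ {A,T}; cost 1
[col 5] DX: children D:{C}, X:{T} ∪→ {C,T}; cost 1
[col 5] DGX: children DX:{C,T}, G:{C} ∩→ {C}; cost 0
[col 5] DGNX: children DGX:{C}, N:{T} ∪→ {C,T}; cost 1
[col 5] DGMNX: children DGNX:{C,T}, M:{T} ∩→ {T}; cost 0
[col 6] DX: children D:{C}, X:{T} ∪→ {C,T}; cost 1
[col 6] DGX: children DX:{C,T}, G:{G} ∪→ {C,G,T}; cost 1
[col 6] DGNX: children DGX:{C,G,T}, N:{C} ∩→ {C}; cost 0
[col 6] DGMNX: children DGNX:{C}, M:{T} ∪→ {C,T}; cost 1
[col 7] DX: children D:{G}, X:{G} ∩→ {G}; cost 0
[col 7] DGX: children DX:{G}, G:{C} ∪→ {C,G}; cost 1
[col 7] DGNX: children DGX:{C,G}, N:{A} ∪→ {A,C,G}; cost 1
[col 7] DGMNX: children DGNX:{A,C,G}, M:{A} ∩→ {A}; cost 0
per-site changes: [2, 3, 3, 1, 3, 2, 3, 2]; total = 19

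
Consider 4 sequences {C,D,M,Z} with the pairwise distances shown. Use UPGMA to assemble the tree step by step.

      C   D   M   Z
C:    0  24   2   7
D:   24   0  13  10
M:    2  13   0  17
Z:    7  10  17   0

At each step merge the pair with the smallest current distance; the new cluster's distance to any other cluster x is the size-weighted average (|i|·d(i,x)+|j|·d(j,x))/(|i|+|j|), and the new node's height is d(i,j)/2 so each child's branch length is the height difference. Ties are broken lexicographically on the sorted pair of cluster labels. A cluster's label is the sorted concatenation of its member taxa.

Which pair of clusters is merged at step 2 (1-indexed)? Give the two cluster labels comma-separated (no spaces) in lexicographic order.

step 1: merge (C,M) at d=2; branch lengths C→1, M→1; new cluster CM
  updated: d(CM,D)=37/2, d(CM,Z)=12
step 2: merge (D,Z) at d=10; branch lengths D→5, Z→5; new cluster DZ
  updated: d(CM,DZ)=61/4
step 3: merge (CM,DZ) at d=61/4; branch lengths CM→53/8, DZ→21/8; new cluster CDMZ
final tree: ((C:1,M:1):53/8,(D:5,Z:5):21/8)
total length: 85/4

D,Z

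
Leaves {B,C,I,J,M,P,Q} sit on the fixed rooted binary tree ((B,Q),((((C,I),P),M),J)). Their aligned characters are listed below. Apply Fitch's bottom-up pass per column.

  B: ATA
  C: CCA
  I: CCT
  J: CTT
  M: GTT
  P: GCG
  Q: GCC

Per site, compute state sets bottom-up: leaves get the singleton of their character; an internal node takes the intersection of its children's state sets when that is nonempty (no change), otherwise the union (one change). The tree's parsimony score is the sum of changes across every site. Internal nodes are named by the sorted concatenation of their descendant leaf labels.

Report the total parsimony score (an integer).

9

site 0, node BQ: B={A} ∪ Q={G} → {A,G} (+1)
site 0, node CI: C={C} ∩ I={C} → {C} (+0)
site 0, node CIP: CI={C} ∪ P={G} → {C,G} (+1)
site 0, node CIMP: CIP={C,G} ∩ M={G} → {G} (+0)
site 0, node CIJMP: CIMP={G} ∪ J={C} → {C,G} (+1)
site 0, node BCIJMPQ: BQ={A,G} ∩ CIJMP={C,G} → {G} (+0)
site 1, node BQ: B={T} ∪ Q={C} → {C,T} (+1)
site 1, node CI: C={C} ∩ I={C} → {C} (+0)
site 1, node CIP: CI={C} ∩ P={C} → {C} (+0)
site 1, node CIMP: CIP={C} ∪ M={T} → {C,T} (+1)
site 1, node CIJMP: CIMP={C,T} ∩ J={T} → {T} (+0)
site 1, node BCIJMPQ: BQ={C,T} ∩ CIJMP={T} → {T} (+0)
site 2, node BQ: B={A} ∪ Q={C} → {A,C} (+1)
site 2, node CI: C={A} ∪ I={T} → {A,T} (+1)
site 2, node CIP: CI={A,T} ∪ P={G} → {A,G,T} (+1)
site 2, node CIMP: CIP={A,G,T} ∩ M={T} → {T} (+0)
site 2, node CIJMP: CIMP={T} ∩ J={T} → {T} (+0)
site 2, node BCIJMPQ: BQ={A,C} ∪ CIJMP={T} → {A,C,T} (+1)
per-site changes: [3, 2, 4]; total = 9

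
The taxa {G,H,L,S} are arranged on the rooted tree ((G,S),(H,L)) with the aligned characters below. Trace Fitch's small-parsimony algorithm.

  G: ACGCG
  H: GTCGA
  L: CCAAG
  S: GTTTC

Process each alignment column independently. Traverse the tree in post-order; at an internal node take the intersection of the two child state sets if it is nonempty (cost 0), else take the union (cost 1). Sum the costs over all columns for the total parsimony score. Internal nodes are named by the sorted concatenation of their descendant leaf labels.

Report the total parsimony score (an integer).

12

site 0, node GS: G={A} ∪ S={G} → {A,G} (+1)
site 0, node HL: H={G} ∪ L={C} → {C,G} (+1)
site 0, node GHLS: GS={A,G} ∩ HL={C,G} → {G} (+0)
site 1, node GS: G={C} ∪ S={T} → {C,T} (+1)
site 1, node HL: H={T} ∪ L={C} → {C,T} (+1)
site 1, node GHLS: GS={C,T} ∩ HL={C,T} → {C,T} (+0)
site 2, node GS: G={G} ∪ S={T} → {G,T} (+1)
site 2, node HL: H={C} ∪ L={A} → {A,C} (+1)
site 2, node GHLS: GS={G,T} ∪ HL={A,C} → {A,C,G,T} (+1)
site 3, node GS: G={C} ∪ S={T} → {C,T} (+1)
site 3, node HL: H={G} ∪ L={A} → {A,G} (+1)
site 3, node GHLS: GS={C,T} ∪ HL={A,G} → {A,C,G,T} (+1)
site 4, node GS: G={G} ∪ S={C} → {C,G} (+1)
site 4, node HL: H={A} ∪ L={G} → {A,G} (+1)
site 4, node GHLS: GS={C,G} ∩ HL={A,G} → {G} (+0)
per-site changes: [2, 2, 3, 3, 2]; total = 12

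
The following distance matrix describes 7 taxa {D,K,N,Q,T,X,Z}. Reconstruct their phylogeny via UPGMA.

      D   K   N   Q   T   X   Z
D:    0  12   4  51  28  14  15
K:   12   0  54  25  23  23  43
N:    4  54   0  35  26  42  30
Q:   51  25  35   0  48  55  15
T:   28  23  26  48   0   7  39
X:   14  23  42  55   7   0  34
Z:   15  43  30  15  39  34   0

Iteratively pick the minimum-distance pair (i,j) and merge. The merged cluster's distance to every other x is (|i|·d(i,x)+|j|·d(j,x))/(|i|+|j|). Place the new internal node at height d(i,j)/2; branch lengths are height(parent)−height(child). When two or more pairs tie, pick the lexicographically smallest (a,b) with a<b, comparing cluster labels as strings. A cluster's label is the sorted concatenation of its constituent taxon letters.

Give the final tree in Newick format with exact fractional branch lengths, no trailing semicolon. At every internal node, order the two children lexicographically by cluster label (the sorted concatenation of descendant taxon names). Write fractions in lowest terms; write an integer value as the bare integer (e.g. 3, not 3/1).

(((D:2,N:2):38/3,(K:23/2,(T:7/2,X:7/2):8):19/6):49/12,(Q:15/2,Z:15/2):45/4)

step 1: merge (D,N) at d=4; branch lengths D→2, N→2; new cluster DN
  updated: d(DN,K)=33, d(DN,Q)=43, d(DN,T)=27, d(DN,X)=28, d(DN,Z)=45/2
step 2: merge (T,X) at d=7; branch lengths T→7/2, X→7/2; new cluster TX
  updated: d(DN,TX)=55/2, d(K,TX)=23, d(Q,TX)=103/2, d(TX,Z)=73/2
step 3: merge (Q,Z) at d=15; branch lengths Q→15/2, Z→15/2; new cluster QZ
  updated: d(DN,QZ)=131/4, d(K,QZ)=34, d(QZ,TX)=44
step 4: merge (K,TX) at d=23; branch lengths K→23/2, TX→8; new cluster KTX
  updated: d(DN,KTX)=88/3, d(KTX,QZ)=122/3
step 5: merge (DN,KTX) at d=88/3; branch lengths DN→38/3, KTX→19/6; new cluster DKNTX
  updated: d(DKNTX,QZ)=75/2
step 6: merge (DKNTX,QZ) at d=75/2; branch lengths DKNTX→49/12, QZ→45/4; new cluster DKNQTXZ
final tree: (((D:2,N:2):38/3,(K:23/2,(T:7/2,X:7/2):8):19/6):49/12,(Q:15/2,Z:15/2):45/4)
total length: 230/3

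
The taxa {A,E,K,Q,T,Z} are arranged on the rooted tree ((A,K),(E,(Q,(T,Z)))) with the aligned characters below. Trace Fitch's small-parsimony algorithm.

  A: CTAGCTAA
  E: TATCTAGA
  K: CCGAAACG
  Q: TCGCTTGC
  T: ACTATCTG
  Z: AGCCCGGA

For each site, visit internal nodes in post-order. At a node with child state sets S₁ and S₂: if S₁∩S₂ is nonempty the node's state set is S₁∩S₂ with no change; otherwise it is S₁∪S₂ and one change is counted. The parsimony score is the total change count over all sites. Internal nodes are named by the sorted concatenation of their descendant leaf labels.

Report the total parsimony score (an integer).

AK@0: {C} ∩ {C} = {C} (intersection, +0)
TZ@0: {A} ∩ {A} = {A} (intersection, +0)
QTZ@0: {T} ∪ {A} = {A,T} (union, +1)
EQTZ@0: {T} ∩ {A,T} = {T} (intersection, +0)
AEKQTZ@0: {C} ∪ {T} = {C,T} (union, +1)
AK@1: {T} ∪ {C} = {C,T} (union, +1)
TZ@1: {C} ∪ {G} = {C,G} (union, +1)
QTZ@1: {C} ∩ {C,G} = {C} (intersection, +0)
EQTZ@1: {A} ∪ {C} = {A,C} (union, +1)
AEKQTZ@1: {C,T} ∩ {A,C} = {C} (intersection, +0)
AK@2: {A} ∪ {G} = {A,G} (union, +1)
TZ@2: {T} ∪ {C} = {C,T} (union, +1)
QTZ@2: {G} ∪ {C,T} = {C,G,T} (union, +1)
EQTZ@2: {T} ∩ {C,G,T} = {T} (intersection, +0)
AEKQTZ@2: {A,G} ∪ {T} = {A,G,T} (union, +1)
AK@3: {G} ∪ {A} = {A,G} (union, +1)
TZ@3: {A} ∪ {C} = {A,C} (union, +1)
QTZ@3: {C} ∩ {A,C} = {C} (intersection, +0)
EQTZ@3: {C} ∩ {C} = {C} (intersection, +0)
AEKQTZ@3: {A,G} ∪ {C} = {A,C,G} (union, +1)
AK@4: {C} ∪ {A} = {A,C} (union, +1)
TZ@4: {T} ∪ {C} = {C,T} (union, +1)
QTZ@4: {T} ∩ {C,T} = {T} (intersection, +0)
EQTZ@4: {T} ∩ {T} = {T} (intersection, +0)
AEKQTZ@4: {A,C} ∪ {T} = {A,C,T} (union, +1)
AK@5: {T} ∪ {A} = {A,T} (union, +1)
TZ@5: {C} ∪ {G} = {C,G} (union, +1)
QTZ@5: {T} ∪ {C,G} = {C,G,T} (union, +1)
EQTZ@5: {A} ∪ {C,G,T} = {A,C,G,T} (union, +1)
AEKQTZ@5: {A,T} ∩ {A,C,G,T} = {A,T} (intersection, +0)
AK@6: {A} ∪ {C} = {A,C} (union, +1)
TZ@6: {T} ∪ {G} = {G,T} (union, +1)
QTZ@6: {G} ∩ {G,T} = {G} (intersection, +0)
EQTZ@6: {G} ∩ {G} = {G} (intersection, +0)
AEKQTZ@6: {A,C} ∪ {G} = {A,C,G} (union, +1)
AK@7: {A} ∪ {G} = {A,G} (union, +1)
TZ@7: {G} ∪ {A} = {A,G} (union, +1)
QTZ@7: {C} ∪ {A,G} = {A,C,G} (union, +1)
EQTZ@7: {A} ∩ {A,C,G} = {A} (intersection, +0)
AEKQTZ@7: {A,G} ∩ {A} = {A} (intersection, +0)
per-site changes: [2, 3, 4, 3, 3, 4, 3, 3]; total = 25

25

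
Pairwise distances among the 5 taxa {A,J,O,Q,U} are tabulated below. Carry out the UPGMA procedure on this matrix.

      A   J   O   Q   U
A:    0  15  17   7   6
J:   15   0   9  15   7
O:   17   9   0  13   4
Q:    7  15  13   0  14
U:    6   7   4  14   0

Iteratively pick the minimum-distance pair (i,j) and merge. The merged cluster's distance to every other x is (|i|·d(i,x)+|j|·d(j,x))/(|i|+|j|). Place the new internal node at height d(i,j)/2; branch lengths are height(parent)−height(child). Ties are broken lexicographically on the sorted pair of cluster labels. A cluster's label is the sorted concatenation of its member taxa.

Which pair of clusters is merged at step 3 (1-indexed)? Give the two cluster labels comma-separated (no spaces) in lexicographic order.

1. join O+U (d=4) ⇒ OU; edges |O|=2, |U|=2
  updated: d(A,OU)=23/2, d(J,OU)=8, d(OU,Q)=27/2
2. join A+Q (d=7) ⇒ AQ; edges |A|=7/2, |Q|=7/2
  updated: d(AQ,J)=15, d(AQ,OU)=25/2
3. join J+OU (d=8) ⇒ JOU; edges |J|=4, |OU|=2
  updated: d(AQ,JOU)=40/3
4. join AQ+JOU (d=40/3) ⇒ AJOQU; edges |AQ|=19/6, |JOU|=8/3
final tree: ((A:7/2,Q:7/2):19/6,(J:4,(O:2,U:2):2):8/3)
total length: 137/6

J,OU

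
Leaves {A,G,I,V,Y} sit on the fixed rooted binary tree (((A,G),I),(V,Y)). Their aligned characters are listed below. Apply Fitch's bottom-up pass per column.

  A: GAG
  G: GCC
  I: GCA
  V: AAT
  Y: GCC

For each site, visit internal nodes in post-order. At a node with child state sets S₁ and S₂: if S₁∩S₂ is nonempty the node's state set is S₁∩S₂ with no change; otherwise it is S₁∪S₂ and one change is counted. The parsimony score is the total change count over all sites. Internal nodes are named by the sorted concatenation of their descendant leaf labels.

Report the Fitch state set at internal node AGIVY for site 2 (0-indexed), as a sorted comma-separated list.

C

[col 0] AG: children A:{G}, G:{G} ∩→ {G}; cost 0
[col 0] AGI: children AG:{G}, I:{G} ∩→ {G}; cost 0
[col 0] VY: children V:{A}, Y:{G} ∪→ {A,G}; cost 1
[col 0] AGIVY: children AGI:{G}, VY:{A,G} ∩→ {G}; cost 0
[col 1] AG: children A:{A}, G:{C} ∪→ {A,C}; cost 1
[col 1] AGI: children AG:{A,C}, I:{C} ∩→ {C}; cost 0
[col 1] VY: children V:{A}, Y:{C} ∪→ {A,C}; cost 1
[col 1] AGIVY: children AGI:{C}, VY:{A,C} ∩→ {C}; cost 0
[col 2] AG: children A:{G}, G:{C} ∪→ {C,G}; cost 1
[col 2] AGI: children AG:{C,G}, I:{A} ∪→ {A,C,G}; cost 1
[col 2] VY: children V:{T}, Y:{C} ∪→ {C,T}; cost 1
[col 2] AGIVY: children AGI:{A,C,G}, VY:{C,T} ∩→ {C}; cost 0
per-site changes: [1, 2, 3]; total = 6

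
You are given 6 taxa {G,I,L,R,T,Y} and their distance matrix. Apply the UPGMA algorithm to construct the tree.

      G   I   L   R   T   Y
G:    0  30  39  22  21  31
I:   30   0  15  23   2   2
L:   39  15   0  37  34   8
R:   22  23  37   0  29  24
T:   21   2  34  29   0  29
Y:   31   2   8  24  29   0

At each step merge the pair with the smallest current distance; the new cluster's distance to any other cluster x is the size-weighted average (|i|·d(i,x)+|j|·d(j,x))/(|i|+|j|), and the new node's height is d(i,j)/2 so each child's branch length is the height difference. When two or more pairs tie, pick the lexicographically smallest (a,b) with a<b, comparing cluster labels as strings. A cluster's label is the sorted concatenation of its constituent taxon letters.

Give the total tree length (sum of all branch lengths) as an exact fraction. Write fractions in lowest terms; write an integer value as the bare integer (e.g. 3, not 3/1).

221/4

1. join I+T (d=2) ⇒ IT; edges |I|=1, |T|=1
  updated: d(G,IT)=51/2, d(IT,L)=49/2, d(IT,R)=26, d(IT,Y)=31/2
2. join L+Y (d=8) ⇒ LY; edges |L|=4, |Y|=4
  updated: d(G,LY)=35, d(IT,LY)=20, d(LY,R)=61/2
3. join IT+LY (d=20) ⇒ ILTY; edges |IT|=9, |LY|=6
  updated: d(G,ILTY)=121/4, d(ILTY,R)=113/4
4. join G+R (d=22) ⇒ GR; edges |G|=11, |R|=11
  updated: d(GR,ILTY)=117/4
5. join GR+ILTY (d=117/4) ⇒ GILRTY; edges |GR|=29/8, |ILTY|=37/8
final tree: ((G:11,R:11):29/8,((I:1,T:1):9,(L:4,Y:4):6):37/8)
total length: 221/4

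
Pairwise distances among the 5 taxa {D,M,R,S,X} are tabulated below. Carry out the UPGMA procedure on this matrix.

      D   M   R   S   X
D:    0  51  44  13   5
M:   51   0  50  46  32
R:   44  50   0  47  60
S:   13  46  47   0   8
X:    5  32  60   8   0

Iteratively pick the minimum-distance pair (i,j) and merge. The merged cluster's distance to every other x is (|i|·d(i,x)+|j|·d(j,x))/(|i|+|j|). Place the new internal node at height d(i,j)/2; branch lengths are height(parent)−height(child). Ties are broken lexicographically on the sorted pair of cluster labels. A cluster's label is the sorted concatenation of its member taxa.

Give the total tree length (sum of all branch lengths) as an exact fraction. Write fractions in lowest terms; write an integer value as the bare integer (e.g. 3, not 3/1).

159/2

step 1: merge (D,X) at d=5; branch lengths D→5/2, X→5/2; new cluster DX
  updated: d(DX,M)=83/2, d(DX,R)=52, d(DX,S)=21/2
step 2: merge (DX,S) at d=21/2; branch lengths DX→11/4, S→21/4; new cluster DSX
  updated: d(DSX,M)=43, d(DSX,R)=151/3
step 3: merge (DSX,M) at d=43; branch lengths DSX→65/4, M→43/2; new cluster DMSX
  updated: d(DMSX,R)=201/4
step 4: merge (DMSX,R) at d=201/4; branch lengths DMSX→29/8, R→201/8; new cluster DMRSX
final tree: ((((D:5/2,X:5/2):11/4,S:21/4):65/4,M:43/2):29/8,R:201/8)
total length: 159/2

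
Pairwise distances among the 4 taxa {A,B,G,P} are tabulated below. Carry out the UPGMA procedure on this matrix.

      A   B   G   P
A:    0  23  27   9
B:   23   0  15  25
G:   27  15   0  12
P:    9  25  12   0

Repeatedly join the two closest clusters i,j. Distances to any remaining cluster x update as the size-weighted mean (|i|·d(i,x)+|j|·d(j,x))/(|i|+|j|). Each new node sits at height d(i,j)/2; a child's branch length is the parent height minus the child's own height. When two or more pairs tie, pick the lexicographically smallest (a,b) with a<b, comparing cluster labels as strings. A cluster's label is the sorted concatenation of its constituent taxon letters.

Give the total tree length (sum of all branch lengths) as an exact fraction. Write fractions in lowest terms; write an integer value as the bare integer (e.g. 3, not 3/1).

135/4

step 1: merge (A,P) at d=9; branch lengths A→9/2, P→9/2; new cluster AP
  updated: d(AP,B)=24, d(AP,G)=39/2
step 2: merge (B,G) at d=15; branch lengths B→15/2, G→15/2; new cluster BG
  updated: d(AP,BG)=87/4
step 3: merge (AP,BG) at d=87/4; branch lengths AP→51/8, BG→27/8; new cluster ABGP
final tree: ((A:9/2,P:9/2):51/8,(B:15/2,G:15/2):27/8)
total length: 135/4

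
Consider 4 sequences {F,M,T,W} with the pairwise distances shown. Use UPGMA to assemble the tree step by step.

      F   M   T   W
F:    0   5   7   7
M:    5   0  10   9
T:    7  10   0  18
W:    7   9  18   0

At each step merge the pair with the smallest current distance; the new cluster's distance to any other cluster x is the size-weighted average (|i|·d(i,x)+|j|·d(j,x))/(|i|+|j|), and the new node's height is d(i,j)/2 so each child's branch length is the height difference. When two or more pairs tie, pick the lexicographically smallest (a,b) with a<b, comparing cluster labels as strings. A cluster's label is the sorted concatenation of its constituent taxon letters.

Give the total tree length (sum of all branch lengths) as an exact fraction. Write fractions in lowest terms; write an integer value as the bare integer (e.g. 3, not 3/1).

iteration 1: select F,M (d=5); attach at lengths (5/2, 5/2); label the merged cluster FM
  updated: d(FM,T)=17/2, d(FM,W)=8
iteration 2: select FM,W (d=8); attach at lengths (3/2, 4); label the merged cluster FMW
  updated: d(FMW,T)=35/3
iteration 3: select FMW,T (d=35/3); attach at lengths (11/6, 35/6); label the merged cluster FMTW
final tree: (((F:5/2,M:5/2):3/2,W:4):11/6,T:35/6)
total length: 109/6

109/6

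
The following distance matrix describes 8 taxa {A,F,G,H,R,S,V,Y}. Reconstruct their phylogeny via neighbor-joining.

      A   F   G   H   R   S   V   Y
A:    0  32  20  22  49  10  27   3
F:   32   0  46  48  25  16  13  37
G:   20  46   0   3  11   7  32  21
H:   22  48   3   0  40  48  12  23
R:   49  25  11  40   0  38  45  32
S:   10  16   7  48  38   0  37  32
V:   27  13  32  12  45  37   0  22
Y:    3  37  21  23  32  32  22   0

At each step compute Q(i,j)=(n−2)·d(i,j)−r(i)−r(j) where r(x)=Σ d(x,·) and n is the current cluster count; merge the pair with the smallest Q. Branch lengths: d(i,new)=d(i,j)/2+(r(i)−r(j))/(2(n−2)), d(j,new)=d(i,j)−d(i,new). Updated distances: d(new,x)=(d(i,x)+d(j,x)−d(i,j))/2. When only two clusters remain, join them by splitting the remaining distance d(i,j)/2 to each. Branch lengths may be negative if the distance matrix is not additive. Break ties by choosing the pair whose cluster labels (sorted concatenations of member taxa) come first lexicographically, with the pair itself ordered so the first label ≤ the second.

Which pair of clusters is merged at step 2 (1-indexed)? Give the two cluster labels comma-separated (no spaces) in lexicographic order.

iteration 1: select F,V (d=13, Q=-327); attach at lengths (107/12, 49/12); label the merged cluster FV
  updated: d(A,FV)=23, d(FV,G)=65/2, d(FV,H)=47/2, d(FV,R)=57/2, d(FV,S)=20, d(FV,Y)=23
iteration 2: select A,Y (d=3, Q=-246); attach at lengths (4/5, 11/5); label the merged cluster AY
  updated: d(AY,FV)=43/2, d(AY,G)=19, d(AY,H)=21, d(AY,R)=39, d(AY,S)=39/2
iteration 3: select G,H (d=3, Q=-196); attach at lengths (-51/8, 75/8); label the merged cluster GH
  updated: d(AY,GH)=37/2, d(FV,GH)=53/2, d(GH,R)=24, d(GH,S)=26
iteration 4: select GH,R (d=24, Q=-305/2); attach at lengths (25/4, 71/4); label the merged cluster GHR
  updated: d(AY,GHR)=67/4, d(FV,GHR)=31/2, d(GHR,S)=20
iteration 5: select AY,S (d=39/2, Q=-313/4); attach at lengths (149/16, 163/16); label the merged cluster ASY
  updated: d(ASY,FV)=11, d(ASY,GHR)=69/8
iteration 6: select ASY,FV (d=11, Q=-281/8); attach at lengths (33/16, 143/16); label the merged cluster AFSVY
  updated: d(AFSVY,GHR)=105/16
iteration 7: select AFSVY,GHR (d=105/16); attach at lengths (105/32, 105/32); label the merged cluster AFGHRSVY
final tree: ((((A:4/5,Y:11/5):149/16,S:163/16):33/16,(F:107/12,V:49/12):143/16):105/32,((G:-51/8,H:75/8):25/4,R:71/4):105/32)
total length: 1281/16

A,Y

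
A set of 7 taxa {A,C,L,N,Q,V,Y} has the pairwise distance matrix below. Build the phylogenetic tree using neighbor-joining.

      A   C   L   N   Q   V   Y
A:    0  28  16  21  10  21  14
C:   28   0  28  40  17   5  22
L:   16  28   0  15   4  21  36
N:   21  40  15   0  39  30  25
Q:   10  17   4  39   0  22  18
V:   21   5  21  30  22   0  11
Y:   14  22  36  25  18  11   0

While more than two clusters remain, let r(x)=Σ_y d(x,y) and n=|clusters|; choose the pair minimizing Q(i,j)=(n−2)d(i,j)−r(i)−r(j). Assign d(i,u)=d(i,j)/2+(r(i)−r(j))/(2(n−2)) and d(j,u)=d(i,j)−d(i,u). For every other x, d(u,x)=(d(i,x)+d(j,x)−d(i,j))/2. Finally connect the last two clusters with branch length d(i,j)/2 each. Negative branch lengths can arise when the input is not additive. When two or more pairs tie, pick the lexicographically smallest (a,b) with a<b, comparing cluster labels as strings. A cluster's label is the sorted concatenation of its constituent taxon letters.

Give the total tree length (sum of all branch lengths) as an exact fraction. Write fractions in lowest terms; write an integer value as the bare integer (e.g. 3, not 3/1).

1827/32

iteration 1: select C,V (d=5, Q=-225); attach at lengths (11/2, -1/2); label the merged cluster CV
  updated: d(A,CV)=22, d(CV,L)=22, d(CV,N)=65/2, d(CV,Q)=17, d(CV,Y)=14
iteration 2: select L,N (d=15, Q=-331/2); attach at lengths (41/16, 199/16); label the merged cluster LN
  updated: d(A,LN)=11, d(CV,LN)=79/4, d(LN,Q)=14, d(LN,Y)=23
iteration 3: select CV,Y (d=14, Q=-399/4); attach at lengths (61/8, 51/8); label the merged cluster CVY
  updated: d(A,CVY)=11, d(CVY,LN)=115/8, d(CVY,Q)=21/2
iteration 4: select A,LN (d=11, Q=-395/8); attach at lengths (117/32, 235/32); label the merged cluster ALN
  updated: d(ALN,CVY)=115/16, d(ALN,Q)=13/2
iteration 5: select ALN,CVY (d=115/16, Q=-387/16); attach at lengths (51/32, 179/32); label the merged cluster ACLNVY
  updated: d(ACLNVY,Q)=157/32
iteration 6: select ACLNVY,Q (d=157/32); attach at lengths (157/64, 157/64); label the merged cluster ACLNQVY
final tree: (((A:117/32,(L:41/16,N:199/16):235/32):51/32,((C:11/2,V:-1/2):61/8,Y:51/8):179/32):157/64,Q:157/64)
total length: 1827/32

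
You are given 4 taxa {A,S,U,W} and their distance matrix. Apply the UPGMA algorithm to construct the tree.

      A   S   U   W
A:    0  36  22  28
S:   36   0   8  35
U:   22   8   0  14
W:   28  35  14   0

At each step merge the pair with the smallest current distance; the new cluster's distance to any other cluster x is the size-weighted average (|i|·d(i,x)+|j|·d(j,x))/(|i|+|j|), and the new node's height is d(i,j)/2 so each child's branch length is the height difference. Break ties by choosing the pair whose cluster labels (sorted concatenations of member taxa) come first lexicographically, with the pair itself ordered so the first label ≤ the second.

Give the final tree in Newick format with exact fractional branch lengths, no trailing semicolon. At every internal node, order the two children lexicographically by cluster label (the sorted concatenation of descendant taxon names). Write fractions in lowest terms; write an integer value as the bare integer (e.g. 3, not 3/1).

1. join S+U (d=8) ⇒ SU; edges |S|=4, |U|=4
  updated: d(A,SU)=29, d(SU,W)=49/2
2. join SU+W (d=49/2) ⇒ SUW; edges |SU|=33/4, |W|=49/4
  updated: d(A,SUW)=86/3
3. join A+SUW (d=86/3) ⇒ ASUW; edges |A|=43/3, |SUW|=25/12
final tree: (A:43/3,((S:4,U:4):33/4,W:49/4):25/12)
total length: 539/12

(A:43/3,((S:4,U:4):33/4,W:49/4):25/12)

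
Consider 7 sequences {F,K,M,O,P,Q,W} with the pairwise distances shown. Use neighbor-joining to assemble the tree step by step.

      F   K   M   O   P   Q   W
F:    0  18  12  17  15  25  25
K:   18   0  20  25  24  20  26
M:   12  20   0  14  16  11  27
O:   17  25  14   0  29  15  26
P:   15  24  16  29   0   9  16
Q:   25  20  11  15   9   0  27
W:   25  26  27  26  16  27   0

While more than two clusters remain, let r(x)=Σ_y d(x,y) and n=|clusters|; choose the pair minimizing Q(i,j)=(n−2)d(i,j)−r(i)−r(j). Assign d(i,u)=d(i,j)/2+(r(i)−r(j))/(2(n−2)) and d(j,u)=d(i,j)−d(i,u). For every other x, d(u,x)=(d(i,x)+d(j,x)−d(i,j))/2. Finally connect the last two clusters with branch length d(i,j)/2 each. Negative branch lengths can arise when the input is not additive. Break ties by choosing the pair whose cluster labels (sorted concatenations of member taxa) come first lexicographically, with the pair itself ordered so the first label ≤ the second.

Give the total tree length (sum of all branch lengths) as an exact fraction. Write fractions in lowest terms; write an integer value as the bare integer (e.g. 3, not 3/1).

iteration 1: select P,W (d=16, Q=-176); attach at lengths (21/5, 59/5); label the merged cluster PW
  updated: d(F,PW)=12, d(K,PW)=17, d(M,PW)=27/2, d(O,PW)=39/2, d(PW,Q)=10
iteration 2: select PW,Q (d=10, Q=-113); attach at lengths (31/8, 49/8); label the merged cluster PQW
  updated: d(F,PQW)=27/2, d(K,PQW)=27/2, d(M,PQW)=29/4, d(O,PQW)=49/4
iteration 3: select F,K (d=18, Q=-83); attach at lengths (19/3, 35/3); label the merged cluster FK
  updated: d(FK,M)=7, d(FK,O)=12, d(FK,PQW)=9/2
iteration 4: select FK,PQW (d=9/2, Q=-77/2); attach at lengths (17/8, 19/8); label the merged cluster FKPQW
  updated: d(FKPQW,M)=39/8, d(FKPQW,O)=79/8
iteration 5: select FKPQW,M (d=39/8, Q=-115/4); attach at lengths (3/8, 9/2); label the merged cluster FKMPQW
  updated: d(FKMPQW,O)=19/2
iteration 6: select FKMPQW,O (d=19/2); attach at lengths (19/4, 19/4); label the merged cluster FKMOPQW
final tree: ((((F:19/3,K:35/3):17/8,((P:21/5,W:59/5):31/8,Q:49/8):19/8):3/8,M:9/2):19/4,O:19/4)
total length: 503/8

503/8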